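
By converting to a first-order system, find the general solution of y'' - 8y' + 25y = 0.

y(t) = K_1e^(4t)cos(3t) + K_2e^(4t)sin(3t)

Let x_1 = y, x_2 = y'. Then x_1' = x_2 and x_2' = -25x_1 + 8x_2.
A = [[0,1],[-25,8]]; det(A-λI) = λ^2 - 8λ + 25.
Eigenvalues λ = 4 ± 3i.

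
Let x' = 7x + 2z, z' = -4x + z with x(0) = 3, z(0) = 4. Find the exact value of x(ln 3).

A = [[7,2],[-4,1]]; eigenvalues λ = 3, 5.
Eigenvectors: (-1,2) for λ=3, (1,-1) for λ=5.
From the initial condition, c_1 = 7, c_2 = 10.
x(ln 3) = (7)(3^3)(-1) + (10)(3^5)(1) = 2241.

2241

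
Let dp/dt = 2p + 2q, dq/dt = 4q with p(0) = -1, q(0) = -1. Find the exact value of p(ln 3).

A = [[2,2],[0,4]]; eigenvalues λ = 4, 2.
Eigenvectors: (1,1) for λ=4, (-1,0) for λ=2.
From the initial condition, c_1 = -1, c_2 = 0.
p(ln 3) = (-1)(3^4)(1) + (0)(3^2)(-1) = -81.

-81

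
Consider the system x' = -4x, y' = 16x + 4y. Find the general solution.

x(t) = -K_2e^(-4t), y(t) = -K_1e^(4t) + 2K_2e^(-4t)

Coefficient matrix A = [[-4, 0], [16, 4]].
Characteristic polynomial det(A - λI) = λ^2 - 16 = 0.
Eigenvalues λ = 4, -4.
For λ=4: (A-λI) row 1 is [-8, 0], so an eigenvector is (0, -1).
For λ=-4: (A-λI) row 2 is [16, 8], so an eigenvector is (-1, 2).
General solution: K_1e^(4t)(0,-1) + K_2e^(-4t)(-1,2).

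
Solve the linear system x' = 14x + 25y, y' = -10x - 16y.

x(t) = 2c_1e^(-t)sin(5t) - c_1e^(-t)cos(5t) - c_2e^(-t)sin(5t) - 2c_2e^(-t)cos(5t), y(t) = -c_1e^(-t)sin(5t) + c_1e^(-t)cos(5t) + c_2e^(-t)sin(5t) + c_2e^(-t)cos(5t)

Coefficient matrix A = [[14, 25], [-10, -16]].
Characteristic polynomial det(A - λI) = λ^2 + 2λ + 26 = 0.
Eigenvalues λ = -1 ± 5i (complex conjugate pair).
For λ=-1+5i: an eigenvector is (-1,1) - i(2,-1) = (-1 - 2i, 1 + i).
A real fundamental pair from Re and Im of e^((-1+5i)t)v: X_1 = e^(-t)(cos(5t)·(-1,1) + sin(5t)·(2,-1)), X_2 = e^(-t)(sin(5t)·(-1,1) - cos(5t)·(2,-1)).
General solution: c_1X_1 + c_2X_2.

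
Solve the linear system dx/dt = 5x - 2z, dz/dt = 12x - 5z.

x(t) = -C_1e^(-t) - C_2e^(t), z(t) = -3C_1e^(-t) - 2C_2e^(t)

Coefficient matrix A = [[5, -2], [12, -5]].
Characteristic polynomial det(A - λI) = λ^2 - 1 = 0.
Eigenvalues λ = -1, 1.
For λ=-1: (A-λI) row 1 is [6, -2], so an eigenvector is (-1, -3).
For λ=1: (A-λI) row 1 is [4, -2], so an eigenvector is (-1, -2).
General solution: C_1e^(-t)(-1,-3) + C_2e^(t)(-1,-2).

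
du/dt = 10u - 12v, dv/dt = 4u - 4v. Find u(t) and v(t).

u(t) = 3c_1e^(2t) + 2c_2e^(4t), v(t) = 2c_1e^(2t) + c_2e^(4t)

Coefficient matrix A = [[10, -12], [4, -4]].
Characteristic polynomial det(A - λI) = λ^2 - 6λ + 8 = 0.
Eigenvalues λ = 2, 4.
For λ=2: (A-λI) row 1 is [8, -12], so an eigenvector is (3, 2).
For λ=4: (A-λI) row 1 is [6, -12], so an eigenvector is (2, 1).
General solution: c_1e^(2t)(3,2) + c_2e^(4t)(2,1).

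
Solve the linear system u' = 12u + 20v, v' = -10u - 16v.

u(t) = 3C_1e^(-2t)sin(2t) - C_1e^(-2t)cos(2t) - C_2e^(-2t)sin(2t) - 3C_2e^(-2t)cos(2t), v(t) = -2C_1e^(-2t)sin(2t) + C_1e^(-2t)cos(2t) + C_2e^(-2t)sin(2t) + 2C_2e^(-2t)cos(2t)

Coefficient matrix A = [[12, 20], [-10, -16]].
Characteristic polynomial det(A - λI) = λ^2 + 4λ + 8 = 0.
Eigenvalues λ = -2 ± 2i (complex conjugate pair).
For λ=-2+2i: an eigenvector is (-1,1) - i(3,-2) = (-1 - 3i, 1 + 2i).
A real fundamental pair from Re and Im of e^((-2+2i)t)v: X_1 = e^(-2t)(cos(2t)·(-1,1) + sin(2t)·(3,-2)), X_2 = e^(-2t)(sin(2t)·(-1,1) - cos(2t)·(3,-2)).
General solution: C_1X_1 + C_2X_2.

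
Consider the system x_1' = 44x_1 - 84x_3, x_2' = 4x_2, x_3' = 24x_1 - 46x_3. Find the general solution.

x_1(t) = -7K_1e^(-4t) + 2K_2e^(2t), x_2(t) = K_3e^(4t), x_3(t) = -4K_1e^(-4t) + K_2e^(2t)

Coefficient matrix A = [[44, 0, -84], [0, 4, 0], [24, 0, -46]].
det(A - λI) = 0 gives eigenvalues λ = -4, 2, 4.
For λ=-4: eigenvector (-7,0,-4).
For λ=2: eigenvector (2,0,1).
For λ=4: eigenvector (0,1,0).
General solution: K_1e^(-4t)(-7,0,-4) + K_2e^(2t)(2,0,1) + K_3e^(4t)(0,1,0).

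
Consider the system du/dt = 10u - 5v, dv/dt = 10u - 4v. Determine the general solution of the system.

Coefficient matrix A = [[10, -5], [10, -4]].
Characteristic polynomial det(A - λI) = λ^2 - 6λ + 10 = 0.
Eigenvalues λ = 3 ± i (complex conjugate pair).
For λ=3+i: an eigenvector is (-2,-3) - i(1,1) = (-2 - i, -3 - i).
A real fundamental pair from Re and Im of e^((3+i)t)v: X_1 = e^(3t)(cos(t)·(-2,-3) + sin(t)·(1,1)), X_2 = e^(3t)(sin(t)·(-2,-3) - cos(t)·(1,1)).
General solution: K_1X_1 + K_2X_2.

u(t) = K_1e^(3t)sin(t) - 2K_1e^(3t)cos(t) - 2K_2e^(3t)sin(t) - K_2e^(3t)cos(t), v(t) = K_1e^(3t)sin(t) - 3K_1e^(3t)cos(t) - 3K_2e^(3t)sin(t) - K_2e^(3t)cos(t)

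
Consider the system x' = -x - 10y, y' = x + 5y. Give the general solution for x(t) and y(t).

x(t) = -K_1e^(2t)sin(t) - 3K_1e^(2t)cos(t) - 3K_2e^(2t)sin(t) + K_2e^(2t)cos(t), y(t) = K_1e^(2t)cos(t) + K_2e^(2t)sin(t)

Coefficient matrix A = [[-1, -10], [1, 5]].
Characteristic polynomial det(A - λI) = λ^2 - 4λ + 5 = 0.
Eigenvalues λ = 2 ± i (complex conjugate pair).
For λ=2+i: an eigenvector is (-3,1) - i(-1,0) = (-3 + i, 1).
A real fundamental pair from Re and Im of e^((2+i)t)v: X_1 = e^(2t)(cos(t)·(-3,1) + sin(t)·(-1,0)), X_2 = e^(2t)(sin(t)·(-3,1) - cos(t)·(-1,0)).
General solution: K_1X_1 + K_2X_2.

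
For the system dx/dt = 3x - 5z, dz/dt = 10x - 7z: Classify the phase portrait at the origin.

stable spiral

A = [[3,-5],[10,-7]]; det(A-λI) = λ^2 + 4λ + 29.
λ = -2 ± 5i: negative real part.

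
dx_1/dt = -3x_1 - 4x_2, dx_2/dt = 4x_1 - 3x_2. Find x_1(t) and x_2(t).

Coefficient matrix A = [[-3, -4], [4, -3]].
Characteristic polynomial det(A - λI) = λ^2 + 6λ + 25 = 0.
Eigenvalues λ = -3 ± 4i (complex conjugate pair).
For λ=-3+4i: an eigenvector is (0,1) - i(-1,0) = (0 + i, 1).
A real fundamental pair from Re and Im of e^((-3+4i)t)v: X_1 = e^(-3t)(cos(4t)·(0,1) + sin(4t)·(-1,0)), X_2 = e^(-3t)(sin(4t)·(0,1) - cos(4t)·(-1,0)).
General solution: C_1X_1 + C_2X_2.

x_1(t) = -C_1e^(-3t)sin(4t) + C_2e^(-3t)cos(4t), x_2(t) = C_1e^(-3t)cos(4t) + C_2e^(-3t)sin(4t)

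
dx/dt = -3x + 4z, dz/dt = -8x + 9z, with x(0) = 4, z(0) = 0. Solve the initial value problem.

x(t) = -4e^(5t) + 8e^(t), z(t) = -8e^(5t) + 8e^(t)

Coefficient matrix A = [[-3, 4], [-8, 9]].
Characteristic polynomial det(A - λI) = λ^2 - 6λ + 5 = 0.
Eigenvalues λ = 1, 5.
For λ=1: (A-λI) row 1 is [-4, 4], so an eigenvector is (1, 1).
For λ=5: (A-λI) row 1 is [-8, 4], so an eigenvector is (1, 2).
General solution: c_1e^(t)(1,1) + c_2e^(5t)(1,2).
Applying x(0)=4, z(0)=0 gives c_1=8, c_2=-4.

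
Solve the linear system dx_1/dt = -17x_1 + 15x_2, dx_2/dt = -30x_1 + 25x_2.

x_1(t) = -c_1e^(4t)sin(3t) - 2c_1e^(4t)cos(3t) - 2c_2e^(4t)sin(3t) + c_2e^(4t)cos(3t), x_2(t) = -c_1e^(4t)sin(3t) - 3c_1e^(4t)cos(3t) - 3c_2e^(4t)sin(3t) + c_2e^(4t)cos(3t)

Coefficient matrix A = [[-17, 15], [-30, 25]].
Characteristic polynomial det(A - λI) = λ^2 - 8λ + 25 = 0.
Eigenvalues λ = 4 ± 3i (complex conjugate pair).
For λ=4+3i: an eigenvector is (-2,-3) - i(-1,-1) = (-2 + i, -3 + i).
A real fundamental pair from Re and Im of e^((4+3i)t)v: X_1 = e^(4t)(cos(3t)·(-2,-3) + sin(3t)·(-1,-1)), X_2 = e^(4t)(sin(3t)·(-2,-3) - cos(3t)·(-1,-1)).
General solution: c_1X_1 + c_2X_2.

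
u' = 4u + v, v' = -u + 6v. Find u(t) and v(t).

Coefficient matrix A = [[4, 1], [-1, 6]].
Characteristic polynomial det(A - λI) = λ^2 - 10λ + 25 = 0.
Single eigenvalue λ = 5 with algebraic multiplicity 2.
Eigenvector v = (1,1); generalized eigenvector w with (A-λI)w=v is (2,3).
General solution: e^(5t)[c_1·v + c_2·(t·v + w)].

u(t) = c_1e^(5t) + c_2te^(5t) + 2c_2e^(5t), v(t) = c_1e^(5t) + c_2te^(5t) + 3c_2e^(5t)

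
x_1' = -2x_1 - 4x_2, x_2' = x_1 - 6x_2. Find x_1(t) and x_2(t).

Coefficient matrix A = [[-2, -4], [1, -6]].
Characteristic polynomial det(A - λI) = λ^2 + 8λ + 16 = 0.
Single eigenvalue λ = -4 with algebraic multiplicity 2.
Eigenvector v = (-2,-1); generalized eigenvector w with (A-λI)w=v is (3,2).
General solution: e^(-4t)[K_1·v + K_2·(t·v + w)].

x_1(t) = -2K_1e^(-4t) - 2K_2te^(-4t) + 3K_2e^(-4t), x_2(t) = -K_1e^(-4t) - K_2te^(-4t) + 2K_2e^(-4t)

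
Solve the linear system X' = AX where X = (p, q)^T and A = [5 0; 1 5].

p(t) = -c_2e^(5t), q(t) = -c_1e^(5t) - c_2te^(5t) - 3c_2e^(5t)

Coefficient matrix A = [[5, 0], [1, 5]].
Characteristic polynomial det(A - λI) = λ^2 - 10λ + 25 = 0.
Single eigenvalue λ = 5 with algebraic multiplicity 2.
Eigenvector v = (0,-1); generalized eigenvector w with (A-λI)w=v is (-1,-3).
General solution: e^(5t)[c_1·v + c_2·(t·v + w)].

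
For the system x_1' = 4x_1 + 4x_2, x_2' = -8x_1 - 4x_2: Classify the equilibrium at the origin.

center

A = [[4,4],[-8,-4]]; det(A-λI) = λ^2 + 16.
λ = 0 ± 4i: zero real part.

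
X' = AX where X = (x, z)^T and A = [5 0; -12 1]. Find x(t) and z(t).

Coefficient matrix A = [[5, 0], [-12, 1]].
Characteristic polynomial det(A - λI) = λ^2 - 6λ + 5 = 0.
Eigenvalues λ = 5, 1.
For λ=5: (A-λI) row 2 is [-12, -4], so an eigenvector is (1, -3).
For λ=1: (A-λI) row 1 is [4, 0], so an eigenvector is (0, 1).
General solution: K_1e^(5t)(1,-3) + K_2e^(t)(0,1).

x(t) = K_1e^(5t), z(t) = -3K_1e^(5t) + K_2e^(t)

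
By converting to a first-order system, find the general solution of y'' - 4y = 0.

y(t) = c_1e^(-2t) + c_2e^(2t)

Let x_1 = y, x_2 = y'. Then x_1' = x_2 and x_2' = 4x_1.
A = [[0,1],[4,0]]; det(A-λI) = λ^2 - 4.
Eigenvalues λ = -2, 2 with eigenvectors (1,-2), (1,2).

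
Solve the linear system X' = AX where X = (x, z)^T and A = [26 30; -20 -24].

Coefficient matrix A = [[26, 30], [-20, -24]].
Characteristic polynomial det(A - λI) = λ^2 - 2λ - 24 = 0.
Eigenvalues λ = 6, -4.
For λ=6: (A-λI) row 1 is [20, 30], so an eigenvector is (-3, 2).
For λ=-4: (A-λI) row 1 is [30, 30], so an eigenvector is (1, -1).
General solution: K_1e^(6t)(-3,2) + K_2e^(-4t)(1,-1).

x(t) = -3K_1e^(6t) + K_2e^(-4t), z(t) = 2K_1e^(6t) - K_2e^(-4t)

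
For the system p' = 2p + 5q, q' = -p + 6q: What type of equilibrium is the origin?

unstable spiral

A = [[2,5],[-1,6]]; det(A-λI) = λ^2 - 8λ + 17.
λ = 4 ± i: positive real part.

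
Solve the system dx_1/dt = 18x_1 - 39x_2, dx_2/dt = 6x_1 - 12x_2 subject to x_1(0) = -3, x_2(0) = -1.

x_1(t) = -2e^(3t)sin(3t) - 3e^(3t)cos(3t), x_2(t) = -e^(3t)sin(3t) - e^(3t)cos(3t)

Coefficient matrix A = [[18, -39], [6, -12]].
Characteristic polynomial det(A - λI) = λ^2 - 6λ + 18 = 0.
Eigenvalues λ = 3 ± 3i (complex conjugate pair).
For λ=3+3i: an eigenvector is (2,1) - i(-3,-1) = (2 + 3i, 1 + i).
A real fundamental pair from Re and Im of e^((3+3i)t)v: X_1 = e^(3t)(cos(3t)·(2,1) + sin(3t)·(-3,-1)), X_2 = e^(3t)(sin(3t)·(2,1) - cos(3t)·(-3,-1)).
General solution: C_1X_1 + C_2X_2.
Applying x_1(0)=-3, x_2(0)=-1 gives C_1=0, C_2=-1.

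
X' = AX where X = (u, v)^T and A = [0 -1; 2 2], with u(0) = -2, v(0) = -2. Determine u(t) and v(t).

Coefficient matrix A = [[0, -1], [2, 2]].
Characteristic polynomial det(A - λI) = λ^2 - 2λ + 2 = 0.
Eigenvalues λ = 1 ± i (complex conjugate pair).
For λ=1+i: an eigenvector is (0,-1) - i(1,-1) = (0 - i, -1 + i).
A real fundamental pair from Re and Im of e^((1+i)t)v: X_1 = e^(t)(cos(t)·(0,-1) + sin(t)·(1,-1)), X_2 = e^(t)(sin(t)·(0,-1) - cos(t)·(1,-1)).
General solution: K_1X_1 + K_2X_2.
Applying u(0)=-2, v(0)=-2 gives K_1=4, K_2=2.

u(t) = 4e^(t)sin(t) - 2e^(t)cos(t), v(t) = -6e^(t)sin(t) - 2e^(t)cos(t)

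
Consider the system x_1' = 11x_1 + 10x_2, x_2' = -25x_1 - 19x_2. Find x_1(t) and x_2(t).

Coefficient matrix A = [[11, 10], [-25, -19]].
Characteristic polynomial det(A - λI) = λ^2 + 8λ + 41 = 0.
Eigenvalues λ = -4 ± 5i (complex conjugate pair).
For λ=-4+5i: an eigenvector is (1,-1) - i(1,-2) = (1 - i, -1 + 2i).
A real fundamental pair from Re and Im of e^((-4+5i)t)v: X_1 = e^(-4t)(cos(5t)·(1,-1) + sin(5t)·(1,-2)), X_2 = e^(-4t)(sin(5t)·(1,-1) - cos(5t)·(1,-2)).
General solution: c_1X_1 + c_2X_2.

x_1(t) = c_1e^(-4t)sin(5t) + c_1e^(-4t)cos(5t) + c_2e^(-4t)sin(5t) - c_2e^(-4t)cos(5t), x_2(t) = -2c_1e^(-4t)sin(5t) - c_1e^(-4t)cos(5t) - c_2e^(-4t)sin(5t) + 2c_2e^(-4t)cos(5t)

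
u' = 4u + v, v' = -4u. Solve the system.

u(t) = C_1e^(2t) + C_2te^(2t), v(t) = -2C_1e^(2t) - 2C_2te^(2t) + C_2e^(2t)

Coefficient matrix A = [[4, 1], [-4, 0]].
Characteristic polynomial det(A - λI) = λ^2 - 4λ + 4 = 0.
Single eigenvalue λ = 2 with algebraic multiplicity 2.
Eigenvector v = (1,-2); generalized eigenvector w with (A-λI)w=v is (0,1).
General solution: e^(2t)[C_1·v + C_2·(t·v + w)].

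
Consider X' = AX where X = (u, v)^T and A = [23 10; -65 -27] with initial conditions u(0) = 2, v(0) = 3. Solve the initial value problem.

u(t) = 16e^(-2t)sin(5t) + 2e^(-2t)cos(5t), v(t) = -41e^(-2t)sin(5t) + 3e^(-2t)cos(5t)

Coefficient matrix A = [[23, 10], [-65, -27]].
Characteristic polynomial det(A - λI) = λ^2 + 4λ + 29 = 0.
Eigenvalues λ = -2 ± 5i (complex conjugate pair).
For λ=-2+5i: an eigenvector is (-1,3) - i(1,-2) = (-1 - i, 3 + 2i).
A real fundamental pair from Re and Im of e^((-2+5i)t)v: X_1 = e^(-2t)(cos(5t)·(-1,3) + sin(5t)·(1,-2)), X_2 = e^(-2t)(sin(5t)·(-1,3) - cos(5t)·(1,-2)).
General solution: C_1X_1 + C_2X_2.
Applying u(0)=2, v(0)=3 gives C_1=7, C_2=-9.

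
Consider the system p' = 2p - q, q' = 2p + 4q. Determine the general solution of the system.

Coefficient matrix A = [[2, -1], [2, 4]].
Characteristic polynomial det(A - λI) = λ^2 - 6λ + 10 = 0.
Eigenvalues λ = 3 ± i (complex conjugate pair).
For λ=3+i: an eigenvector is (-1,1) - i(0,-1) = (-1, 1 + i).
A real fundamental pair from Re and Im of e^((3+i)t)v: X_1 = e^(3t)(cos(t)·(-1,1) + sin(t)·(0,-1)), X_2 = e^(3t)(sin(t)·(-1,1) - cos(t)·(0,-1)).
General solution: c_1X_1 + c_2X_2.

p(t) = -c_1e^(3t)cos(t) - c_2e^(3t)sin(t), q(t) = -c_1e^(3t)sin(t) + c_1e^(3t)cos(t) + c_2e^(3t)sin(t) + c_2e^(3t)cos(t)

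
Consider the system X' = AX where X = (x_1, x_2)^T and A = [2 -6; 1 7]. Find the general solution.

Coefficient matrix A = [[2, -6], [1, 7]].
Characteristic polynomial det(A - λI) = λ^2 - 9λ + 20 = 0.
Eigenvalues λ = 5, 4.
For λ=5: (A-λI) row 1 is [-3, -6], so an eigenvector is (2, -1).
For λ=4: (A-λI) row 1 is [-2, -6], so an eigenvector is (3, -1).
General solution: K_1e^(5t)(2,-1) + K_2e^(4t)(3,-1).

x_1(t) = 2K_1e^(5t) + 3K_2e^(4t), x_2(t) = -K_1e^(5t) - K_2e^(4t)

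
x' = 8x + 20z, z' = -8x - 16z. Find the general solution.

x(t) = 2K_1e^(-4t)sin(4t) - K_1e^(-4t)cos(4t) - K_2e^(-4t)sin(4t) - 2K_2e^(-4t)cos(4t), z(t) = -K_1e^(-4t)sin(4t) + K_1e^(-4t)cos(4t) + K_2e^(-4t)sin(4t) + K_2e^(-4t)cos(4t)

Coefficient matrix A = [[8, 20], [-8, -16]].
Characteristic polynomial det(A - λI) = λ^2 + 8λ + 32 = 0.
Eigenvalues λ = -4 ± 4i (complex conjugate pair).
For λ=-4+4i: an eigenvector is (-1,1) - i(2,-1) = (-1 - 2i, 1 + i).
A real fundamental pair from Re and Im of e^((-4+4i)t)v: X_1 = e^(-4t)(cos(4t)·(-1,1) + sin(4t)·(2,-1)), X_2 = e^(-4t)(sin(4t)·(-1,1) - cos(4t)·(2,-1)).
General solution: K_1X_1 + K_2X_2.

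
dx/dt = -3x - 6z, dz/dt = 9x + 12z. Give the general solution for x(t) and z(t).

x(t) = 2C_1e^(6t) - C_2e^(3t), z(t) = -3C_1e^(6t) + C_2e^(3t)

Coefficient matrix A = [[-3, -6], [9, 12]].
Characteristic polynomial det(A - λI) = λ^2 - 9λ + 18 = 0.
Eigenvalues λ = 6, 3.
For λ=6: (A-λI) row 1 is [-9, -6], so an eigenvector is (2, -3).
For λ=3: (A-λI) row 1 is [-6, -6], so an eigenvector is (-1, 1).
General solution: C_1e^(6t)(2,-3) + C_2e^(3t)(-1,1).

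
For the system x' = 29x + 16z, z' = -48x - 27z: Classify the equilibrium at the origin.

A = [[29,16],[-48,-27]]; det(A-λI) = λ^2 - 2λ - 15.
λ = 5, -3: opposite signs.

saddle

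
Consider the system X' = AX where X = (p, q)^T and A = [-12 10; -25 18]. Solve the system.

Coefficient matrix A = [[-12, 10], [-25, 18]].
Characteristic polynomial det(A - λI) = λ^2 - 6λ + 34 = 0.
Eigenvalues λ = 3 ± 5i (complex conjugate pair).
For λ=3+5i: an eigenvector is (-1,-1) - i(1,2) = (-1 - i, -1 - 2i).
A real fundamental pair from Re and Im of e^((3+5i)t)v: X_1 = e^(3t)(cos(5t)·(-1,-1) + sin(5t)·(1,2)), X_2 = e^(3t)(sin(5t)·(-1,-1) - cos(5t)·(1,2)).
General solution: C_1X_1 + C_2X_2.

p(t) = C_1e^(3t)sin(5t) - C_1e^(3t)cos(5t) - C_2e^(3t)sin(5t) - C_2e^(3t)cos(5t), q(t) = 2C_1e^(3t)sin(5t) - C_1e^(3t)cos(5t) - C_2e^(3t)sin(5t) - 2C_2e^(3t)cos(5t)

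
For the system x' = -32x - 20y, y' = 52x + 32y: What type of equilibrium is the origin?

center

A = [[-32,-20],[52,32]]; det(A-λI) = λ^2 + 16.
λ = 0 ± 4i: zero real part.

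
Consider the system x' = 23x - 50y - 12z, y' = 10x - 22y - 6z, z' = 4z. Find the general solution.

x(t) = 5C_1e^(3t) + 2C_2e^(-2t) - 2C_3e^(4t), y(t) = 2C_1e^(3t) + C_2e^(-2t) - C_3e^(4t), z(t) = C_3e^(4t)

Coefficient matrix A = [[23, -50, -12], [10, -22, -6], [0, 0, 4]].
det(A - λI) = 0 gives eigenvalues λ = 3, -2, 4.
For λ=3: eigenvector (5,2,0).
For λ=-2: eigenvector (2,1,0).
For λ=4: eigenvector (-2,-1,1).
General solution: C_1e^(3t)(5,2,0) + C_2e^(-2t)(2,1,0) + C_3e^(4t)(-2,-1,1).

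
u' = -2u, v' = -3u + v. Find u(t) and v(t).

Coefficient matrix A = [[-2, 0], [-3, 1]].
Characteristic polynomial det(A - λI) = λ^2 + λ - 2 = 0.
Eigenvalues λ = 1, -2.
For λ=1: (A-λI) row 1 is [-3, 0], so an eigenvector is (0, 1).
For λ=-2: (A-λI) row 2 is [-3, 3], so an eigenvector is (-1, -1).
General solution: C_1e^(t)(0,1) + C_2e^(-2t)(-1,-1).

u(t) = -C_2e^(-2t), v(t) = C_1e^(t) - C_2e^(-2t)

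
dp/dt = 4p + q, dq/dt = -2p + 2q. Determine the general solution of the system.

p(t) = -C_1e^(3t)sin(t) + C_2e^(3t)cos(t), q(t) = C_1e^(3t)sin(t) - C_1e^(3t)cos(t) - C_2e^(3t)sin(t) - C_2e^(3t)cos(t)

Coefficient matrix A = [[4, 1], [-2, 2]].
Characteristic polynomial det(A - λI) = λ^2 - 6λ + 10 = 0.
Eigenvalues λ = 3 ± i (complex conjugate pair).
For λ=3+i: an eigenvector is (0,-1) - i(-1,1) = (0 + i, -1 - i).
A real fundamental pair from Re and Im of e^((3+i)t)v: X_1 = e^(3t)(cos(t)·(0,-1) + sin(t)·(-1,1)), X_2 = e^(3t)(sin(t)·(0,-1) - cos(t)·(-1,1)).
General solution: C_1X_1 + C_2X_2.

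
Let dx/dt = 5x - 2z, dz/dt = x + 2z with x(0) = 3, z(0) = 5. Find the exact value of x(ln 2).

A = [[5,-2],[1,2]]; eigenvalues λ = 3, 4.
Eigenvectors: (1,1) for λ=3, (2,1) for λ=4.
From the initial condition, c_1 = 7, c_2 = -2.
x(ln 2) = (7)(2^3)(1) + (-2)(2^4)(2) = -8.

-8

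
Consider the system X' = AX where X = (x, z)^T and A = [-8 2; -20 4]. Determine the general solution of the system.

x(t) = -K_1e^(-2t)cos(2t) - K_2e^(-2t)sin(2t), z(t) = K_1e^(-2t)sin(2t) - 3K_1e^(-2t)cos(2t) - 3K_2e^(-2t)sin(2t) - K_2e^(-2t)cos(2t)

Coefficient matrix A = [[-8, 2], [-20, 4]].
Characteristic polynomial det(A - λI) = λ^2 + 4λ + 8 = 0.
Eigenvalues λ = -2 ± 2i (complex conjugate pair).
For λ=-2+2i: an eigenvector is (-1,-3) - i(0,1) = (-1, -3 - i).
A real fundamental pair from Re and Im of e^((-2+2i)t)v: X_1 = e^(-2t)(cos(2t)·(-1,-3) + sin(2t)·(0,1)), X_2 = e^(-2t)(sin(2t)·(-1,-3) - cos(2t)·(0,1)).
General solution: K_1X_1 + K_2X_2.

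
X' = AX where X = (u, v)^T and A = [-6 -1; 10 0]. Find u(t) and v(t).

Coefficient matrix A = [[-6, -1], [10, 0]].
Characteristic polynomial det(A - λI) = λ^2 + 6λ + 10 = 0.
Eigenvalues λ = -3 ± i (complex conjugate pair).
For λ=-3+i: an eigenvector is (1,-3) - i(0,1) = (1, -3 - i).
A real fundamental pair from Re and Im of e^((-3+i)t)v: X_1 = e^(-3t)(cos(t)·(1,-3) + sin(t)·(0,1)), X_2 = e^(-3t)(sin(t)·(1,-3) - cos(t)·(0,1)).
General solution: C_1X_1 + C_2X_2.

u(t) = C_1e^(-3t)cos(t) + C_2e^(-3t)sin(t), v(t) = C_1e^(-3t)sin(t) - 3C_1e^(-3t)cos(t) - 3C_2e^(-3t)sin(t) - C_2e^(-3t)cos(t)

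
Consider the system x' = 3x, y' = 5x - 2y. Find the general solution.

Coefficient matrix A = [[3, 0], [5, -2]].
Characteristic polynomial det(A - λI) = λ^2 - λ - 6 = 0.
Eigenvalues λ = -2, 3.
For λ=-2: (A-λI) row 1 is [5, 0], so an eigenvector is (0, -1).
For λ=3: (A-λI) row 2 is [5, -5], so an eigenvector is (1, 1).
General solution: c_1e^(-2t)(0,-1) + c_2e^(3t)(1,1).

x(t) = c_2e^(3t), y(t) = -c_1e^(-2t) + c_2e^(3t)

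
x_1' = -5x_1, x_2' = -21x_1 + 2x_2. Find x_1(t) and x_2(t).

x_1(t) = c_2e^(-5t), x_2(t) = c_1e^(2t) + 3c_2e^(-5t)

Coefficient matrix A = [[-5, 0], [-21, 2]].
Characteristic polynomial det(A - λI) = λ^2 + 3λ - 10 = 0.
Eigenvalues λ = 2, -5.
For λ=2: (A-λI) row 1 is [-7, 0], so an eigenvector is (0, 1).
For λ=-5: (A-λI) row 2 is [-21, 7], so an eigenvector is (1, 3).
General solution: c_1e^(2t)(0,1) + c_2e^(-5t)(1,3).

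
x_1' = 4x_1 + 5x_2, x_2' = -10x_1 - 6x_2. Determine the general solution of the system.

x_1(t) = -K_1e^(-t)cos(5t) - K_2e^(-t)sin(5t), x_2(t) = K_1e^(-t)sin(5t) + K_1e^(-t)cos(5t) + K_2e^(-t)sin(5t) - K_2e^(-t)cos(5t)

Coefficient matrix A = [[4, 5], [-10, -6]].
Characteristic polynomial det(A - λI) = λ^2 + 2λ + 26 = 0.
Eigenvalues λ = -1 ± 5i (complex conjugate pair).
For λ=-1+5i: an eigenvector is (-1,1) - i(0,1) = (-1, 1 - i).
A real fundamental pair from Re and Im of e^((-1+5i)t)v: X_1 = e^(-t)(cos(5t)·(-1,1) + sin(5t)·(0,1)), X_2 = e^(-t)(sin(5t)·(-1,1) - cos(5t)·(0,1)).
General solution: K_1X_1 + K_2X_2.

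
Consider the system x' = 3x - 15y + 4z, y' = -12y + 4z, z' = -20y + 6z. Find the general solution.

Coefficient matrix A = [[3, -15, 4], [0, -12, 4], [0, -20, 6]].
det(A - λI) = 0 gives eigenvalues λ = 3, -4, -2.
For λ=3: eigenvector (1,0,0).
For λ=-4: eigenvector (1,1,2).
For λ=-2: eigenvector (2,2,5).
General solution: K_1e^(3t)(1,0,0) + K_2e^(-4t)(1,1,2) + K_3e^(-2t)(2,2,5).

x(t) = K_1e^(3t) + K_2e^(-4t) + 2K_3e^(-2t), y(t) = K_2e^(-4t) + 2K_3e^(-2t), z(t) = 2K_2e^(-4t) + 5K_3e^(-2t)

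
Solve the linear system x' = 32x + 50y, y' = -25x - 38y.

x(t) = 3c_1e^(-3t)sin(5t) - c_1e^(-3t)cos(5t) - c_2e^(-3t)sin(5t) - 3c_2e^(-3t)cos(5t), y(t) = -2c_1e^(-3t)sin(5t) + c_1e^(-3t)cos(5t) + c_2e^(-3t)sin(5t) + 2c_2e^(-3t)cos(5t)

Coefficient matrix A = [[32, 50], [-25, -38]].
Characteristic polynomial det(A - λI) = λ^2 + 6λ + 34 = 0.
Eigenvalues λ = -3 ± 5i (complex conjugate pair).
For λ=-3+5i: an eigenvector is (-1,1) - i(3,-2) = (-1 - 3i, 1 + 2i).
A real fundamental pair from Re and Im of e^((-3+5i)t)v: X_1 = e^(-3t)(cos(5t)·(-1,1) + sin(5t)·(3,-2)), X_2 = e^(-3t)(sin(5t)·(-1,1) - cos(5t)·(3,-2)).
General solution: c_1X_1 + c_2X_2.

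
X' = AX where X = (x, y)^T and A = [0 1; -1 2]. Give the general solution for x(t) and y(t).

x(t) = c_1e^(t) + c_2te^(t) + 2c_2e^(t), y(t) = c_1e^(t) + c_2te^(t) + 3c_2e^(t)

Coefficient matrix A = [[0, 1], [-1, 2]].
Characteristic polynomial det(A - λI) = λ^2 - 2λ + 1 = 0.
Single eigenvalue λ = 1 with algebraic multiplicity 2.
Eigenvector v = (1,1); generalized eigenvector w with (A-λI)w=v is (2,3).
General solution: e^(t)[c_1·v + c_2·(t·v + w)].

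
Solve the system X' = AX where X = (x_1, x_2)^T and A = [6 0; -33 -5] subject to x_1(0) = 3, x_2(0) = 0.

x_1(t) = 3e^(6t), x_2(t) = -9e^(6t) + 9e^(-5t)

Coefficient matrix A = [[6, 0], [-33, -5]].
Characteristic polynomial det(A - λI) = λ^2 - λ - 30 = 0.
Eigenvalues λ = 6, -5.
For λ=6: (A-λI) row 2 is [-33, -11], so an eigenvector is (-1, 3).
For λ=-5: (A-λI) row 1 is [11, 0], so an eigenvector is (0, -1).
General solution: c_1e^(6t)(-1,3) + c_2e^(-5t)(0,-1).
Applying x_1(0)=3, x_2(0)=0 gives c_1=-3, c_2=-9.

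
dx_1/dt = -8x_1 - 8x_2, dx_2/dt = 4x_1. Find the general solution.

Coefficient matrix A = [[-8, -8], [4, 0]].
Characteristic polynomial det(A - λI) = λ^2 + 8λ + 32 = 0.
Eigenvalues λ = -4 ± 4i (complex conjugate pair).
For λ=-4+4i: an eigenvector is (-1,1) - i(-1,0) = (-1 + i, 1).
A real fundamental pair from Re and Im of e^((-4+4i)t)v: X_1 = e^(-4t)(cos(4t)·(-1,1) + sin(4t)·(-1,0)), X_2 = e^(-4t)(sin(4t)·(-1,1) - cos(4t)·(-1,0)).
General solution: c_1X_1 + c_2X_2.

x_1(t) = -c_1e^(-4t)sin(4t) - c_1e^(-4t)cos(4t) - c_2e^(-4t)sin(4t) + c_2e^(-4t)cos(4t), x_2(t) = c_1e^(-4t)cos(4t) + c_2e^(-4t)sin(4t)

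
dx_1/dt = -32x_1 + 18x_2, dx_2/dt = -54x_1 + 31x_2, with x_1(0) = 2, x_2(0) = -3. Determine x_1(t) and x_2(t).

Coefficient matrix A = [[-32, 18], [-54, 31]].
Characteristic polynomial det(A - λI) = λ^2 + λ - 20 = 0.
Eigenvalues λ = 4, -5.
For λ=4: (A-λI) row 1 is [-36, 18], so an eigenvector is (1, 2).
For λ=-5: (A-λI) row 1 is [-27, 18], so an eigenvector is (2, 3).
General solution: C_1e^(4t)(1,2) + C_2e^(-5t)(2,3).
Applying x_1(0)=2, x_2(0)=-3 gives C_1=-12, C_2=7.

x_1(t) = -12e^(4t) + 14e^(-5t), x_2(t) = -24e^(4t) + 21e^(-5t)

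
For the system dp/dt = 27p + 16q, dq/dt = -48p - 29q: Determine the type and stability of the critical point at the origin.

A = [[27,16],[-48,-29]]; det(A-λI) = λ^2 + 2λ - 15.
λ = -5, 3: opposite signs.

saddle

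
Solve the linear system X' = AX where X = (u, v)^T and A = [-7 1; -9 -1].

Coefficient matrix A = [[-7, 1], [-9, -1]].
Characteristic polynomial det(A - λI) = λ^2 + 8λ + 16 = 0.
Single eigenvalue λ = -4 with algebraic multiplicity 2.
Eigenvector v = (1,3); generalized eigenvector w with (A-λI)w=v is (0,1).
General solution: e^(-4t)[C_1·v + C_2·(t·v + w)].

u(t) = C_1e^(-4t) + C_2te^(-4t), v(t) = 3C_1e^(-4t) + 3C_2te^(-4t) + C_2e^(-4t)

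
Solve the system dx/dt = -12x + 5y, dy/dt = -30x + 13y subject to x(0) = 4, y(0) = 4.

Coefficient matrix A = [[-12, 5], [-30, 13]].
Characteristic polynomial det(A - λI) = λ^2 - λ - 6 = 0.
Eigenvalues λ = -2, 3.
For λ=-2: (A-λI) row 1 is [-10, 5], so an eigenvector is (1, 2).
For λ=3: (A-λI) row 1 is [-15, 5], so an eigenvector is (-1, -3).
General solution: c_1e^(-2t)(1,2) + c_2e^(3t)(-1,-3).
Applying x(0)=4, y(0)=4 gives c_1=8, c_2=4.

x(t) = -4e^(3t) + 8e^(-2t), y(t) = -12e^(3t) + 16e^(-2t)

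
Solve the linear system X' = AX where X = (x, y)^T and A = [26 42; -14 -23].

Coefficient matrix A = [[26, 42], [-14, -23]].
Characteristic polynomial det(A - λI) = λ^2 - 3λ - 10 = 0.
Eigenvalues λ = 5, -2.
For λ=5: (A-λI) row 1 is [21, 42], so an eigenvector is (2, -1).
For λ=-2: (A-λI) row 1 is [28, 42], so an eigenvector is (3, -2).
General solution: c_1e^(5t)(2,-1) + c_2e^(-2t)(3,-2).

x(t) = 2c_1e^(5t) + 3c_2e^(-2t), y(t) = -c_1e^(5t) - 2c_2e^(-2t)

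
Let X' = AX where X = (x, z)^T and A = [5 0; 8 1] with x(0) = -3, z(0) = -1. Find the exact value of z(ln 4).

-6124

A = [[5,0],[8,1]]; eigenvalues λ = 1, 5.
Eigenvectors: (0,1) for λ=1, (-1,-2) for λ=5.
From the initial condition, c_1 = 5, c_2 = 3.
z(ln 4) = (5)(4^1)(1) + (3)(4^5)(-2) = -6124.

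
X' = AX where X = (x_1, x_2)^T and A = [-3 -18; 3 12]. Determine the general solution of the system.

x_1(t) = -2K_1e^(6t) + 3K_2e^(3t), x_2(t) = K_1e^(6t) - K_2e^(3t)

Coefficient matrix A = [[-3, -18], [3, 12]].
Characteristic polynomial det(A - λI) = λ^2 - 9λ + 18 = 0.
Eigenvalues λ = 6, 3.
For λ=6: (A-λI) row 1 is [-9, -18], so an eigenvector is (-2, 1).
For λ=3: (A-λI) row 1 is [-6, -18], so an eigenvector is (3, -1).
General solution: K_1e^(6t)(-2,1) + K_2e^(3t)(3,-1).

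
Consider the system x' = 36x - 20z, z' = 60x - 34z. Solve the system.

Coefficient matrix A = [[36, -20], [60, -34]].
Characteristic polynomial det(A - λI) = λ^2 - 2λ - 24 = 0.
Eigenvalues λ = 6, -4.
For λ=6: (A-λI) row 1 is [30, -20], so an eigenvector is (-2, -3).
For λ=-4: (A-λI) row 1 is [40, -20], so an eigenvector is (1, 2).
General solution: c_1e^(6t)(-2,-3) + c_2e^(-4t)(1,2).

x(t) = -2c_1e^(6t) + c_2e^(-4t), z(t) = -3c_1e^(6t) + 2c_2e^(-4t)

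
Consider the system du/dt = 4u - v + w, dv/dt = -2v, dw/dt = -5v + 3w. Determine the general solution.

u(t) = -c_1e^(3t) + c_3e^(4t), v(t) = c_2e^(-2t), w(t) = c_1e^(3t) + c_2e^(-2t)

Coefficient matrix A = [[4, -1, 1], [0, -2, 0], [0, -5, 3]].
det(A - λI) = 0 gives eigenvalues λ = 3, -2, 4.
For λ=3: eigenvector (-1,0,1).
For λ=-2: eigenvector (0,1,1).
For λ=4: eigenvector (1,0,0).
General solution: c_1e^(3t)(-1,0,1) + c_2e^(-2t)(0,1,1) + c_3e^(4t)(1,0,0).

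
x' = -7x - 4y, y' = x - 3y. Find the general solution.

x(t) = -2K_1e^(-5t) - 2K_2te^(-5t) - 3K_2e^(-5t), y(t) = K_1e^(-5t) + K_2te^(-5t) + 2K_2e^(-5t)

Coefficient matrix A = [[-7, -4], [1, -3]].
Characteristic polynomial det(A - λI) = λ^2 + 10λ + 25 = 0.
Single eigenvalue λ = -5 with algebraic multiplicity 2.
Eigenvector v = (-2,1); generalized eigenvector w with (A-λI)w=v is (-3,2).
General solution: e^(-5t)[K_1·v + K_2·(t·v + w)].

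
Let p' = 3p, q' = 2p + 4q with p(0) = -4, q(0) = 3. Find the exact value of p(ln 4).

A = [[3,0],[2,4]]; eigenvalues λ = 4, 3.
Eigenvectors: (0,1) for λ=4, (-1,2) for λ=3.
From the initial condition, c_1 = -5, c_2 = 4.
p(ln 4) = (-5)(4^4)(0) + (4)(4^3)(-1) = -256.

-256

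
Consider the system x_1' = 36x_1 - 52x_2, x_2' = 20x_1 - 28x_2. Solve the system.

x_1(t) = -2c_1e^(4t)sin(4t) + 3c_1e^(4t)cos(4t) + 3c_2e^(4t)sin(4t) + 2c_2e^(4t)cos(4t), x_2(t) = -c_1e^(4t)sin(4t) + 2c_1e^(4t)cos(4t) + 2c_2e^(4t)sin(4t) + c_2e^(4t)cos(4t)

Coefficient matrix A = [[36, -52], [20, -28]].
Characteristic polynomial det(A - λI) = λ^2 - 8λ + 32 = 0.
Eigenvalues λ = 4 ± 4i (complex conjugate pair).
For λ=4+4i: an eigenvector is (3,2) - i(-2,-1) = (3 + 2i, 2 + i).
A real fundamental pair from Re and Im of e^((4+4i)t)v: X_1 = e^(4t)(cos(4t)·(3,2) + sin(4t)·(-2,-1)), X_2 = e^(4t)(sin(4t)·(3,2) - cos(4t)·(-2,-1)).
General solution: c_1X_1 + c_2X_2.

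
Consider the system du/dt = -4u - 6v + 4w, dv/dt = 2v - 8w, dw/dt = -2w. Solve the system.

Coefficient matrix A = [[-4, -6, 4], [0, 2, -8], [0, 0, -2]].
det(A - λI) = 0 gives eigenvalues λ = -4, -2, 2.
For λ=-4: eigenvector (1,0,0).
For λ=-2: eigenvector (-4,2,1).
For λ=2: eigenvector (-1,1,0).
General solution: K_1e^(-4t)(1,0,0) + K_2e^(-2t)(-4,2,1) + K_3e^(2t)(-1,1,0).

u(t) = K_1e^(-4t) - 4K_2e^(-2t) - K_3e^(2t), v(t) = 2K_2e^(-2t) + K_3e^(2t), w(t) = K_2e^(-2t)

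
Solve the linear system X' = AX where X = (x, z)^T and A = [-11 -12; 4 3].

Coefficient matrix A = [[-11, -12], [4, 3]].
Characteristic polynomial det(A - λI) = λ^2 + 8λ + 15 = 0.
Eigenvalues λ = -5, -3.
For λ=-5: (A-λI) row 1 is [-6, -12], so an eigenvector is (2, -1).
For λ=-3: (A-λI) row 1 is [-8, -12], so an eigenvector is (3, -2).
General solution: c_1e^(-5t)(2,-1) + c_2e^(-3t)(3,-2).

x(t) = 2c_1e^(-5t) + 3c_2e^(-3t), z(t) = -c_1e^(-5t) - 2c_2e^(-3t)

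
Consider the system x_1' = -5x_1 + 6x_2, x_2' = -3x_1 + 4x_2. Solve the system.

x_1(t) = -C_1e^(t) - 2C_2e^(-2t), x_2(t) = -C_1e^(t) - C_2e^(-2t)

Coefficient matrix A = [[-5, 6], [-3, 4]].
Characteristic polynomial det(A - λI) = λ^2 + λ - 2 = 0.
Eigenvalues λ = 1, -2.
For λ=1: (A-λI) row 1 is [-6, 6], so an eigenvector is (-1, -1).
For λ=-2: (A-λI) row 1 is [-3, 6], so an eigenvector is (-2, -1).
General solution: C_1e^(t)(-1,-1) + C_2e^(-2t)(-2,-1).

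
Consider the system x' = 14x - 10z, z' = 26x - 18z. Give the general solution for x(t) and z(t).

Coefficient matrix A = [[14, -10], [26, -18]].
Characteristic polynomial det(A - λI) = λ^2 + 4λ + 8 = 0.
Eigenvalues λ = -2 ± 2i (complex conjugate pair).
For λ=-2+2i: an eigenvector is (2,3) - i(1,2) = (2 - i, 3 - 2i).
A real fundamental pair from Re and Im of e^((-2+2i)t)v: X_1 = e^(-2t)(cos(2t)·(2,3) + sin(2t)·(1,2)), X_2 = e^(-2t)(sin(2t)·(2,3) - cos(2t)·(1,2)).
General solution: K_1X_1 + K_2X_2.

x(t) = K_1e^(-2t)sin(2t) + 2K_1e^(-2t)cos(2t) + 2K_2e^(-2t)sin(2t) - K_2e^(-2t)cos(2t), z(t) = 2K_1e^(-2t)sin(2t) + 3K_1e^(-2t)cos(2t) + 3K_2e^(-2t)sin(2t) - 2K_2e^(-2t)cos(2t)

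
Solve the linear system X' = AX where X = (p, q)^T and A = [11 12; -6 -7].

Coefficient matrix A = [[11, 12], [-6, -7]].
Characteristic polynomial det(A - λI) = λ^2 - 4λ - 5 = 0.
Eigenvalues λ = -1, 5.
For λ=-1: (A-λI) row 1 is [12, 12], so an eigenvector is (1, -1).
For λ=5: (A-λI) row 1 is [6, 12], so an eigenvector is (2, -1).
General solution: c_1e^(-t)(1,-1) + c_2e^(5t)(2,-1).

p(t) = c_1e^(-t) + 2c_2e^(5t), q(t) = -c_1e^(-t) - c_2e^(5t)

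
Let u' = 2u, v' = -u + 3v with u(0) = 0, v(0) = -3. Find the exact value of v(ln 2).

-24

A = [[2,0],[-1,3]]; eigenvalues λ = 2, 3.
Eigenvectors: (1,1) for λ=2, (0,-1) for λ=3.
From the initial condition, c_1 = 0, c_2 = 3.
v(ln 2) = (0)(2^2)(1) + (3)(2^3)(-1) = -24.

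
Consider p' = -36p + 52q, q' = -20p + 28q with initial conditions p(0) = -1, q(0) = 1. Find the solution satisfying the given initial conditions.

p(t) = 21e^(-4t)sin(4t) - e^(-4t)cos(4t), q(t) = 13e^(-4t)sin(4t) + e^(-4t)cos(4t)

Coefficient matrix A = [[-36, 52], [-20, 28]].
Characteristic polynomial det(A - λI) = λ^2 + 8λ + 32 = 0.
Eigenvalues λ = -4 ± 4i (complex conjugate pair).
For λ=-4+4i: an eigenvector is (2,1) - i(-3,-2) = (2 + 3i, 1 + 2i).
A real fundamental pair from Re and Im of e^((-4+4i)t)v: X_1 = e^(-4t)(cos(4t)·(2,1) + sin(4t)·(-3,-2)), X_2 = e^(-4t)(sin(4t)·(2,1) - cos(4t)·(-3,-2)).
General solution: K_1X_1 + K_2X_2.
Applying p(0)=-1, q(0)=1 gives K_1=-5, K_2=3.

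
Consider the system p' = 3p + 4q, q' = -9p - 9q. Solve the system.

p(t) = -2C_1e^(-3t) - 2C_2te^(-3t) - C_2e^(-3t), q(t) = 3C_1e^(-3t) + 3C_2te^(-3t) + C_2e^(-3t)

Coefficient matrix A = [[3, 4], [-9, -9]].
Characteristic polynomial det(A - λI) = λ^2 + 6λ + 9 = 0.
Single eigenvalue λ = -3 with algebraic multiplicity 2.
Eigenvector v = (-2,3); generalized eigenvector w with (A-λI)w=v is (-1,1).
General solution: e^(-3t)[C_1·v + C_2·(t·v + w)].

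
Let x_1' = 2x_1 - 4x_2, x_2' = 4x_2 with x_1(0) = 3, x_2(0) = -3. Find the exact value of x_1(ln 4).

A = [[2,-4],[0,4]]; eigenvalues λ = 4, 2.
Eigenvectors: (2,-1) for λ=4, (1,0) for λ=2.
From the initial condition, c_1 = 3, c_2 = -3.
x_1(ln 4) = (3)(4^4)(2) + (-3)(4^2)(1) = 1488.

1488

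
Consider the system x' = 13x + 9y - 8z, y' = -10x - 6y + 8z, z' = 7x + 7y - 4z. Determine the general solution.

x(t) = -K_1e^(3t) + K_2e^(4t) + K_3e^(-4t), y(t) = 2K_1e^(3t) - K_2e^(4t) - K_3e^(-4t), z(t) = K_1e^(3t) + K_3e^(-4t)

Coefficient matrix A = [[13, 9, -8], [-10, -6, 8], [7, 7, -4]].
det(A - λI) = 0 gives eigenvalues λ = 3, 4, -4.
For λ=3: eigenvector (-1,2,1).
For λ=4: eigenvector (1,-1,0).
For λ=-4: eigenvector (1,-1,1).
General solution: K_1e^(3t)(-1,2,1) + K_2e^(4t)(1,-1,0) + K_3e^(-4t)(1,-1,1).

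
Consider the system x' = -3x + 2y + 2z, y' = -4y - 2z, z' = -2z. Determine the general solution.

Coefficient matrix A = [[-3, 2, 2], [0, -4, -2], [0, 0, -2]].
det(A - λI) = 0 gives eigenvalues λ = -3, -2, -4.
For λ=-3: eigenvector (1,0,0).
For λ=-2: eigenvector (0,1,-1).
For λ=-4: eigenvector (-2,1,0).
General solution: C_1e^(-3t)(1,0,0) + C_2e^(-2t)(0,1,-1) + C_3e^(-4t)(-2,1,0).

x(t) = C_1e^(-3t) - 2C_3e^(-4t), y(t) = C_2e^(-2t) + C_3e^(-4t), z(t) = -C_2e^(-2t)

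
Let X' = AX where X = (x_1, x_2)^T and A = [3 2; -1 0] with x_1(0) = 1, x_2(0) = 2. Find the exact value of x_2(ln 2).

-2

A = [[3,2],[-1,0]]; eigenvalues λ = 1, 2.
Eigenvectors: (-1,1) for λ=1, (2,-1) for λ=2.
From the initial condition, c_1 = 5, c_2 = 3.
x_2(ln 2) = (5)(2^1)(1) + (3)(2^2)(-1) = -2.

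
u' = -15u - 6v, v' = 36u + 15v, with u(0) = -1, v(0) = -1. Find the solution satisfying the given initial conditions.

Coefficient matrix A = [[-15, -6], [36, 15]].
Characteristic polynomial det(A - λI) = λ^2 - 9 = 0.
Eigenvalues λ = 3, -3.
For λ=3: (A-λI) row 1 is [-18, -6], so an eigenvector is (1, -3).
For λ=-3: (A-λI) row 1 is [-12, -6], so an eigenvector is (-1, 2).
General solution: C_1e^(3t)(1,-3) + C_2e^(-3t)(-1,2).
Applying u(0)=-1, v(0)=-1 gives C_1=3, C_2=4.

u(t) = 3e^(3t) - 4e^(-3t), v(t) = -9e^(3t) + 8e^(-3t)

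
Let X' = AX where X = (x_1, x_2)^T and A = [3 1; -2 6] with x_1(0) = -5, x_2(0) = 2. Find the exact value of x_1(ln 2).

A = [[3,1],[-2,6]]; eigenvalues λ = 4, 5.
Eigenvectors: (-1,-1) for λ=4, (-1,-2) for λ=5.
From the initial condition, c_1 = 12, c_2 = -7.
x_1(ln 2) = (12)(2^4)(-1) + (-7)(2^5)(-1) = 32.

32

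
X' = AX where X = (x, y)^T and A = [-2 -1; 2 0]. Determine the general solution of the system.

Coefficient matrix A = [[-2, -1], [2, 0]].
Characteristic polynomial det(A - λI) = λ^2 + 2λ + 2 = 0.
Eigenvalues λ = -1 ± i (complex conjugate pair).
For λ=-1+i: an eigenvector is (-1,1) - i(0,-1) = (-1, 1 + i).
A real fundamental pair from Re and Im of e^((-1+i)t)v: X_1 = e^(-t)(cos(t)·(-1,1) + sin(t)·(0,-1)), X_2 = e^(-t)(sin(t)·(-1,1) - cos(t)·(0,-1)).
General solution: K_1X_1 + K_2X_2.

x(t) = -K_1e^(-t)cos(t) - K_2e^(-t)sin(t), y(t) = -K_1e^(-t)sin(t) + K_1e^(-t)cos(t) + K_2e^(-t)sin(t) + K_2e^(-t)cos(t)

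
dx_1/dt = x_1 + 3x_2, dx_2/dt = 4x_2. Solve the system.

x_1(t) = c_1e^(4t) - c_2e^(t), x_2(t) = c_1e^(4t)

Coefficient matrix A = [[1, 3], [0, 4]].
Characteristic polynomial det(A - λI) = λ^2 - 5λ + 4 = 0.
Eigenvalues λ = 4, 1.
For λ=4: (A-λI) row 1 is [-3, 3], so an eigenvector is (1, 1).
For λ=1: (A-λI) row 1 is [0, 3], so an eigenvector is (-1, 0).
General solution: c_1e^(4t)(1,1) + c_2e^(t)(-1,0).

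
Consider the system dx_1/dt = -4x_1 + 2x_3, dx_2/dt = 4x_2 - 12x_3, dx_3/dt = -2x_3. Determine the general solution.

Coefficient matrix A = [[-4, 0, 2], [0, 4, -12], [0, 0, -2]].
det(A - λI) = 0 gives eigenvalues λ = 4, -4, -2.
For λ=4: eigenvector (0,1,0).
For λ=-4: eigenvector (1,0,0).
For λ=-2: eigenvector (1,2,1).
General solution: c_1e^(4t)(0,1,0) + c_2e^(-4t)(1,0,0) + c_3e^(-2t)(1,2,1).

x_1(t) = c_2e^(-4t) + c_3e^(-2t), x_2(t) = c_1e^(4t) + 2c_3e^(-2t), x_3(t) = c_3e^(-2t)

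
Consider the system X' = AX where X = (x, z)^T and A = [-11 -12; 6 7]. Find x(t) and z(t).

Coefficient matrix A = [[-11, -12], [6, 7]].
Characteristic polynomial det(A - λI) = λ^2 + 4λ - 5 = 0.
Eigenvalues λ = -5, 1.
For λ=-5: (A-λI) row 1 is [-6, -12], so an eigenvector is (2, -1).
For λ=1: (A-λI) row 1 is [-12, -12], so an eigenvector is (-1, 1).
General solution: C_1e^(-5t)(2,-1) + C_2e^(t)(-1,1).

x(t) = 2C_1e^(-5t) - C_2e^(t), z(t) = -C_1e^(-5t) + C_2e^(t)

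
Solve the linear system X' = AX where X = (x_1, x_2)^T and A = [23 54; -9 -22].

x_1(t) = 3c_1e^(5t) - 2c_2e^(-4t), x_2(t) = -c_1e^(5t) + c_2e^(-4t)

Coefficient matrix A = [[23, 54], [-9, -22]].
Characteristic polynomial det(A - λI) = λ^2 - λ - 20 = 0.
Eigenvalues λ = 5, -4.
For λ=5: (A-λI) row 1 is [18, 54], so an eigenvector is (3, -1).
For λ=-4: (A-λI) row 1 is [27, 54], so an eigenvector is (-2, 1).
General solution: c_1e^(5t)(3,-1) + c_2e^(-4t)(-2,1).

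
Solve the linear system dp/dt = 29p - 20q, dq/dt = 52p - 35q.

Coefficient matrix A = [[29, -20], [52, -35]].
Characteristic polynomial det(A - λI) = λ^2 + 6λ + 25 = 0.
Eigenvalues λ = -3 ± 4i (complex conjugate pair).
For λ=-3+4i: an eigenvector is (2,3) - i(1,2) = (2 - i, 3 - 2i).
A real fundamental pair from Re and Im of e^((-3+4i)t)v: X_1 = e^(-3t)(cos(4t)·(2,3) + sin(4t)·(1,2)), X_2 = e^(-3t)(sin(4t)·(2,3) - cos(4t)·(1,2)).
General solution: C_1X_1 + C_2X_2.

p(t) = C_1e^(-3t)sin(4t) + 2C_1e^(-3t)cos(4t) + 2C_2e^(-3t)sin(4t) - C_2e^(-3t)cos(4t), q(t) = 2C_1e^(-3t)sin(4t) + 3C_1e^(-3t)cos(4t) + 3C_2e^(-3t)sin(4t) - 2C_2e^(-3t)cos(4t)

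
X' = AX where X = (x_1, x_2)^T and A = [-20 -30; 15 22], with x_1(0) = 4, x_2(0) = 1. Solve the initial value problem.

x_1(t) = -38e^(t)sin(3t) + 4e^(t)cos(3t), x_2(t) = 27e^(t)sin(3t) + e^(t)cos(3t)

Coefficient matrix A = [[-20, -30], [15, 22]].
Characteristic polynomial det(A - λI) = λ^2 - 2λ + 10 = 0.
Eigenvalues λ = 1 ± 3i (complex conjugate pair).
For λ=1+3i: an eigenvector is (1,-1) - i(3,-2) = (1 - 3i, -1 + 2i).
A real fundamental pair from Re and Im of e^((1+3i)t)v: X_1 = e^(t)(cos(3t)·(1,-1) + sin(3t)·(3,-2)), X_2 = e^(t)(sin(3t)·(1,-1) - cos(3t)·(3,-2)).
General solution: C_1X_1 + C_2X_2.
Applying x_1(0)=4, x_2(0)=1 gives C_1=-11, C_2=-5.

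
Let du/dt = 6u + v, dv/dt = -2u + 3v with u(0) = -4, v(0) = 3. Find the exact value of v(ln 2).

A = [[6,1],[-2,3]]; eigenvalues λ = 5, 4.
Eigenvectors: (-1,1) for λ=5, (1,-2) for λ=4.
From the initial condition, c_1 = 5, c_2 = 1.
v(ln 2) = (5)(2^5)(1) + (1)(2^4)(-2) = 128.

128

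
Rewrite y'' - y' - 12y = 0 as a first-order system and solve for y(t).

Let x_1 = y, x_2 = y'. Then x_1' = x_2 and x_2' = 12x_1 + x_2.
A = [[0,1],[12,1]]; det(A-λI) = λ^2 - λ - 12.
Eigenvalues λ = -3, 4 with eigenvectors (1,-3), (1,4).

y(t) = c_1e^(-3t) + c_2e^(4t)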